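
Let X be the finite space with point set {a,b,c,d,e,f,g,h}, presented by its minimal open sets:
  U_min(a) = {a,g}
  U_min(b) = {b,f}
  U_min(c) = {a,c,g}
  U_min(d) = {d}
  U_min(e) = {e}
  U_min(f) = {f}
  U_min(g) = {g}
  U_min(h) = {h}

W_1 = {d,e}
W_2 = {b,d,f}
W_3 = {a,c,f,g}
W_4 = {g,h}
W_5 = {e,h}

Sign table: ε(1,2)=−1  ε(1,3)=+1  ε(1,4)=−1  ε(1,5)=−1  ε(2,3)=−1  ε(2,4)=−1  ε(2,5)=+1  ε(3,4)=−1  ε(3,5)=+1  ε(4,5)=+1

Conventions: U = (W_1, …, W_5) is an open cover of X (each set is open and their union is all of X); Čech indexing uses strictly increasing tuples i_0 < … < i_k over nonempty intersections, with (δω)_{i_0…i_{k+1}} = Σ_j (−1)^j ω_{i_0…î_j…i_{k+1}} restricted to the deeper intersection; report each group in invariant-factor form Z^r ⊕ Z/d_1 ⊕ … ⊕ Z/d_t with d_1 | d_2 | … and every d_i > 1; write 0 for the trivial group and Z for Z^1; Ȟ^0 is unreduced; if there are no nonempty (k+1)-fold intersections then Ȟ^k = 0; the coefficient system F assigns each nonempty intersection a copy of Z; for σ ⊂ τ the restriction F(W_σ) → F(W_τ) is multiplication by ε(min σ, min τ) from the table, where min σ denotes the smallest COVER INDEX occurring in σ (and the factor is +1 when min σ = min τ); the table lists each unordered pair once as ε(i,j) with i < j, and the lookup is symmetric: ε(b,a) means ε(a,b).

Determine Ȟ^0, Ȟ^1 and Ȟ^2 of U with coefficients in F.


nonempty overlaps:
  W12={d} W15={e} W23={f} W34={g} W45={h}
C dims 5,5; δ0: rk 4, SNF 1^4
degree 0: 5−4−0 = 1 → Ȟ^0 ≅ Z
degree 1: 5−0−4 = 1 → Ȟ^1 ≅ Z
degree 2: 0−0−0 = 0 → Ȟ^2 ≅ 0

Ȟ^0 = Z, Ȟ^1 = Z and Ȟ^2 = 0


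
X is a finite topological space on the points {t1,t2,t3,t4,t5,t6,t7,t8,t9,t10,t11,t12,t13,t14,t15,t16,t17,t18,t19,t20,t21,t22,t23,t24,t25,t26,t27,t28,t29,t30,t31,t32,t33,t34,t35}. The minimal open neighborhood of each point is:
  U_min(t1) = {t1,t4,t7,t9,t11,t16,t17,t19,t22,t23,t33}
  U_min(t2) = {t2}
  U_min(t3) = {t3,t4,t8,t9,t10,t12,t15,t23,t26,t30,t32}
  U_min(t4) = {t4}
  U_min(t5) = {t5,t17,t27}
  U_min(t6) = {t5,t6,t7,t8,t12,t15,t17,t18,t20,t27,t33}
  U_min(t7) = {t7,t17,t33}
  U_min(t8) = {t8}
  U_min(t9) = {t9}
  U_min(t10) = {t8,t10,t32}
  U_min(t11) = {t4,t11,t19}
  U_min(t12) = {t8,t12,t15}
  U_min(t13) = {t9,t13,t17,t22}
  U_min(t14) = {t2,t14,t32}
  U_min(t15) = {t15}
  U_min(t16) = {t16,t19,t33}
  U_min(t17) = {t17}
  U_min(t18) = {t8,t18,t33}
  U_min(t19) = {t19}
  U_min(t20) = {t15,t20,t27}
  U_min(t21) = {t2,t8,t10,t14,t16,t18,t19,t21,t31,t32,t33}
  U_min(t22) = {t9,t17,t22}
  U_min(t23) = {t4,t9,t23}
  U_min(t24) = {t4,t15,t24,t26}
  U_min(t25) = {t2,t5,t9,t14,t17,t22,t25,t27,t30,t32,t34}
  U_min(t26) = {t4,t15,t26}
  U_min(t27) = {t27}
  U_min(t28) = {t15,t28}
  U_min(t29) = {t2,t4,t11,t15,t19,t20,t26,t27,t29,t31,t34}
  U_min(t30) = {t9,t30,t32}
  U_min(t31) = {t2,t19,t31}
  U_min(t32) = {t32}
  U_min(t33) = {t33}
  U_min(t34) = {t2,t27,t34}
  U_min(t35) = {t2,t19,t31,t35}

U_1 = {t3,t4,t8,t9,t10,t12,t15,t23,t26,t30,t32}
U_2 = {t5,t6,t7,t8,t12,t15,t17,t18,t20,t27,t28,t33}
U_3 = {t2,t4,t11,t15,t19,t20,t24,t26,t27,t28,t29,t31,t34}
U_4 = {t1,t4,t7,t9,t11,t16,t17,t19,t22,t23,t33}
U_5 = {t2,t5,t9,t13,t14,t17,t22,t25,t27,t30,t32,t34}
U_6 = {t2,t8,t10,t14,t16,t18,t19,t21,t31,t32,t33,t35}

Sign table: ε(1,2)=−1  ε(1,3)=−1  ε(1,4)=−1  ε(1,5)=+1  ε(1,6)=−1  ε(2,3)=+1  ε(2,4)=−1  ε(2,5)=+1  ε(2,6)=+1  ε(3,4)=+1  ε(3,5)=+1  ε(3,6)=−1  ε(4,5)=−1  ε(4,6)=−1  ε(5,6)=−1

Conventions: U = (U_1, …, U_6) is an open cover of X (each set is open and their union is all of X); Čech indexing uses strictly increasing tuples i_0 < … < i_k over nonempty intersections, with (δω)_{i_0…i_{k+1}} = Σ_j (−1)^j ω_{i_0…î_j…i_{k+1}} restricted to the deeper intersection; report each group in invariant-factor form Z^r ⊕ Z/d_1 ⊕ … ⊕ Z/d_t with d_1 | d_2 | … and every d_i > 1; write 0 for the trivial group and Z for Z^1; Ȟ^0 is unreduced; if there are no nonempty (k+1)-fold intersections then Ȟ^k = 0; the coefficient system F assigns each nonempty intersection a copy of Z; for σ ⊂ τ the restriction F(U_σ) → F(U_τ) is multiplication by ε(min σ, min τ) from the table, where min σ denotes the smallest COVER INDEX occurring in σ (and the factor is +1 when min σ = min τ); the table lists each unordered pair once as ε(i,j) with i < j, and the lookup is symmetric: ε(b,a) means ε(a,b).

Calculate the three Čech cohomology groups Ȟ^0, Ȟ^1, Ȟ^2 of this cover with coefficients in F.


Ȟ^0(U;F) ≅ 0,  Ȟ^1(U;F) ≅ Z/2,  Ȟ^2(U;F) ≅ Z

nonempty overlaps:
  U12={t8,t12,t15} U13={t4,t15,t26} U14={t4,t9,t23} U15={t9,t30,t32} U16={t8,t10,t32} U23={t15,t20,t27,t28} U24={t7,t17,t33} U25={t5,t17,t27} U26={t8,t18,t33} U34={t4,t11,t19} U35={t2,t27,t34} U36={t2,t19,t31} U45={t9,t17,t22} U46={t16,t19,t33} U56={t2,t14,t32}
  U123={t15} U126={t8} U134={t4} U145={t9} U156={t32} U235={t27} U245={t17} U246={t33} U346={t19} U356={t2}
C dims 6,15,10; δ0: rk 6, SNF 1^5·2; δ1: rk 9, SNF 1^9
degree 0: 6−6−0 = 0 → Ȟ^0 ≅ 0
degree 1: 15−9−6 = 0 plus torsion [2] → Ȟ^1 ≅ Z/2
degree 2: 10−0−9 = 1 → Ȟ^2 ≅ Z


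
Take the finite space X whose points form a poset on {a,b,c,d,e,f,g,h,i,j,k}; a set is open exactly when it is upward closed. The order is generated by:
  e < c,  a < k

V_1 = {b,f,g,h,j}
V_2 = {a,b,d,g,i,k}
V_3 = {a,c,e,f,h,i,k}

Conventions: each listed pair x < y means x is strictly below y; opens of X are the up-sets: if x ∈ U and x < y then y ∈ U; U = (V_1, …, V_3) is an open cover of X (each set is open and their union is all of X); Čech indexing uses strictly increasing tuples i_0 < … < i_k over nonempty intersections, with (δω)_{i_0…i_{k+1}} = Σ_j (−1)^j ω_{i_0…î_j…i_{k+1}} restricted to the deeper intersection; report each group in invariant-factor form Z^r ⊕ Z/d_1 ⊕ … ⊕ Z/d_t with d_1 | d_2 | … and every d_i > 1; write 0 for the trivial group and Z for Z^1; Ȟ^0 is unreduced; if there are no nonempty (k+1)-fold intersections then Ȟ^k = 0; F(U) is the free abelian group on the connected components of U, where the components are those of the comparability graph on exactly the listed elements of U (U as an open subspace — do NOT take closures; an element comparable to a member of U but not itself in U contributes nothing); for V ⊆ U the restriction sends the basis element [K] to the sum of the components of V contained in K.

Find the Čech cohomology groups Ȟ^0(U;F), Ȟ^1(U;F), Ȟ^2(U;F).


nerve of the cover:
  V12={b,g} V13={f,h} V23={a,i,k}
components per intersection:
  V1: {b} {f} {g} {h} {j}
  V2: {a,k} {b} {d} {g} {i}
  V3: {a,k} {c,e} {f} {h} {i}
  V12: {b} {g}
  V13: {f} {h}
  V23: {a,k} {i}
C dims 15,6; δ0: rk 6, SNF 1^6
Ȟ^0 = (15 − 6) − 0 = 9, so Ȟ^0 ≅ Z^9
Ȟ^1 = (6 − 0) − 6 = 0, so Ȟ^1 ≅ 0
Ȟ^2 = (0 − 0) − 0 = 0, so Ȟ^2 ≅ 0

Ȟ^0 ≅ Z^9, Ȟ^1 ≅ 0, Ȟ^2 ≅ 0


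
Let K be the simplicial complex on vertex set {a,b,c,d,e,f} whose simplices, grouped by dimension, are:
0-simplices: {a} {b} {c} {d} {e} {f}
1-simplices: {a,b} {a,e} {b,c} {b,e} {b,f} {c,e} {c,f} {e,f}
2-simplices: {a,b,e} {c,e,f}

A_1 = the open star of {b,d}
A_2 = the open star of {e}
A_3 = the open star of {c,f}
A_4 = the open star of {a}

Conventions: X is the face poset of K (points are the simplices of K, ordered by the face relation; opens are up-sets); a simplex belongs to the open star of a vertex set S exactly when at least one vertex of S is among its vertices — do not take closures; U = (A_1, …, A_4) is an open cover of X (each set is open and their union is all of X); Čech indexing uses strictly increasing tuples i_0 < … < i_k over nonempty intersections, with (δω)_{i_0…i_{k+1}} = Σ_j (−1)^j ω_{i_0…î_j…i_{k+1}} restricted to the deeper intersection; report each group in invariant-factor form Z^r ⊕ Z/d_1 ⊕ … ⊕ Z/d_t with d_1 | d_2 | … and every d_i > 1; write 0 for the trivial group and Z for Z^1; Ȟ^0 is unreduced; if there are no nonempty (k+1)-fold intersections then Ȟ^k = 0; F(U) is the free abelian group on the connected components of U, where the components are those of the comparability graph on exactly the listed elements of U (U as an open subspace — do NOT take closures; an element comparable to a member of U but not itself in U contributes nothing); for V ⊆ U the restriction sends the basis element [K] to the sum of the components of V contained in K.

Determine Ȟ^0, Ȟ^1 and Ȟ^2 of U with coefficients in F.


nerve simplices:
  A1={{b},{d},{a,b},{b,c},{b,e},{b,f},{a,b,e}} A2={{e},{a,e},{b,e},{c,e},{e,f},{a,b,e},{c,e,f}} A3={{c},{f},{b,c},{b,f},{c,e},{c,f},{e,f},{c,e,f}} A4={{a},{a,b},{a,e},{a,b,e}}
  A12={{b,e},{a,b,e}} A13={{b,c},{b,f}} A14={{a,b},{a,b,e}} A23={{c,e},{e,f},{c,e,f}} A24={{a,e},{a,b,e}}
  A124={{a,b,e}}
components per intersection:
  A1: {{b},{a,b},{b,c},{b,e},{b,f},{a,b,e}} {{d}}
  A2: {{e},{a,e},{b,e},{c,e},{e,f},{a,b,e},{c,e,f}}
  A3: {{c},{f},{b,c},{b,f},{c,e},{c,f},{e,f},{c,e,f}}
  A4: {{a},{a,b},{a,e},{a,b,e}}
  A12: {{b,e},{a,b,e}}
  A13: {{b,c}} {{b,f}}
  A14: {{a,b},{a,b,e}}
  A23: {{c,e},{e,f},{c,e,f}}
  A24: {{a,e},{a,b,e}}
  A124: {{a,b,e}}
C dims 5,6,1; δ0: rk 3, SNF 1^3; δ1: rk 1, SNF 1^1
degree 0: 5−3−0 = 2 → Ȟ^0 ≅ Z^2
degree 1: 6−1−3 = 2 → Ȟ^1 ≅ Z^2
degree 2: 1−0−1 = 0 → Ȟ^2 ≅ 0

Ȟ^0(U;F) ≅ Z^2; Ȟ^1(U;F) ≅ Z^2; Ȟ^2(U;F) ≅ 0


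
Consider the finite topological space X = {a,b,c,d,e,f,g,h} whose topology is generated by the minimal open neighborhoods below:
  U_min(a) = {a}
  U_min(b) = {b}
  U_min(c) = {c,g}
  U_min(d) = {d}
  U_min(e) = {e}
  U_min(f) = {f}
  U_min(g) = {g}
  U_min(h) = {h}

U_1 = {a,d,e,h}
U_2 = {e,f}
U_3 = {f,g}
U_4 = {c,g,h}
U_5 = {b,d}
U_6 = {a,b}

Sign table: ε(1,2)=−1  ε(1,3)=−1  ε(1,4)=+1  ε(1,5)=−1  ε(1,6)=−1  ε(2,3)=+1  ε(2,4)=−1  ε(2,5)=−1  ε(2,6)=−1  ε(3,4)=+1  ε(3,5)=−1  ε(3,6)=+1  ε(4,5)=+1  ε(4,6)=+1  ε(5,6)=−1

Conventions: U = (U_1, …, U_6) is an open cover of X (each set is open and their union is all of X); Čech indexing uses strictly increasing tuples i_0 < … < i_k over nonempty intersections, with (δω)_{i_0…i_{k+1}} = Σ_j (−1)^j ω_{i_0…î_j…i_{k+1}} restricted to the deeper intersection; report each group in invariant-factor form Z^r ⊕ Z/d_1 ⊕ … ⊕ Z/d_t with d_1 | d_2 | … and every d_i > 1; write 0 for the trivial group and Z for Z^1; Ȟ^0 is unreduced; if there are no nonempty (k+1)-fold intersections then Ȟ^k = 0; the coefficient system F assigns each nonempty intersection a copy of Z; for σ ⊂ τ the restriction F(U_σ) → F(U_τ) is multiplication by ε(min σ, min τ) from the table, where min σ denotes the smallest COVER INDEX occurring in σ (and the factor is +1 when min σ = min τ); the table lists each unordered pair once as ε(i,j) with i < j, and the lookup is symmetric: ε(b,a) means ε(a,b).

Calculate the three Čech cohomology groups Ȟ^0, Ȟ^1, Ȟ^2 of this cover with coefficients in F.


Ȟ^0(U;F) ≅ 0,  Ȟ^1(U;F) ≅ Z ⊕ Z/2,  Ȟ^2(U;F) ≅ 0

nerve of the cover:
  U12={e} U14={h} U15={d} U16={a} U23={f} U34={g} U56={b}
C dims 6,7; δ0: rk 6, SNF 1^5·2
Ȟ^0 = (6 − 6) − 0 = 0, so Ȟ^0 ≅ 0
Ȟ^1 = (7 − 0) − 6 = 1 plus torsion [2], so Ȟ^1 ≅ Z ⊕ Z/2
Ȟ^2 = (0 − 0) − 0 = 0, so Ȟ^2 ≅ 0


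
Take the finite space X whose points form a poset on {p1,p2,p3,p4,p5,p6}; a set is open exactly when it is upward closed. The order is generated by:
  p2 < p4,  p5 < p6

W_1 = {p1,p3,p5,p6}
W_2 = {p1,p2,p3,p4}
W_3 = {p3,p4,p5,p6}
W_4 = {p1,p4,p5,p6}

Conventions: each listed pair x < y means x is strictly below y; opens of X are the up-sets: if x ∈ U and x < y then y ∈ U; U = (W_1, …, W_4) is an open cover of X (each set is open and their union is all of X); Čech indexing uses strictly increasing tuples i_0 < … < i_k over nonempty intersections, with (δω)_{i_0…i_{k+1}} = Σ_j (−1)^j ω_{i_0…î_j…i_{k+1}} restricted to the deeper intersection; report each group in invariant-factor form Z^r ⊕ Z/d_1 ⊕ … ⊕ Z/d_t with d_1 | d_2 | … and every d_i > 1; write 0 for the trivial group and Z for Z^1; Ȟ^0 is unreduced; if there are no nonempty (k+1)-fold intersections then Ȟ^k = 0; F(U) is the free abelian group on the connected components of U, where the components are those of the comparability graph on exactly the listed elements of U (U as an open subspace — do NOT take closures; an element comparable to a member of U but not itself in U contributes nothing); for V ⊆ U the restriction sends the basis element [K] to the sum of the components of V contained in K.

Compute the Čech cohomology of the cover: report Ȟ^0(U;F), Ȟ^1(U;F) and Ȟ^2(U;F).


Ȟ^0 = Z^4, Ȟ^1 = 0, Ȟ^2 = 0

nerve simplices:
  W12={p1,p3} W13={p3,p5,p6} W14={p1,p5,p6} W23={p3,p4} W24={p1,p4} W34={p4,p5,p6}
  W123={p3} W124={p1} W134={p5,p6} W234={p4}
components per intersection:
  W1: {p1} {p3} {p5,p6}
  W2: {p1} {p2,p4} {p3}
  W3: {p3} {p4} {p5,p6}
  W4: {p1} {p4} {p5,p6}
  W12: {p1} {p3}
  W13: {p3} {p5,p6}
  W14: {p1} {p5,p6}
  W23: {p3} {p4}
  W24: {p1} {p4}
  W34: {p4} {p5,p6}
  W123: {p3}
  W124: {p1}
  W134: {p5,p6}
  W234: {p4}
C dims 12,12,4; δ0: rk 8, SNF 1^8; δ1: rk 4, SNF 1^4
degree 0: 12−8−0 = 4 → Ȟ^0 ≅ Z^4
degree 1: 12−4−8 = 0 → Ȟ^1 ≅ 0
degree 2: 4−0−4 = 0 → Ȟ^2 ≅ 0


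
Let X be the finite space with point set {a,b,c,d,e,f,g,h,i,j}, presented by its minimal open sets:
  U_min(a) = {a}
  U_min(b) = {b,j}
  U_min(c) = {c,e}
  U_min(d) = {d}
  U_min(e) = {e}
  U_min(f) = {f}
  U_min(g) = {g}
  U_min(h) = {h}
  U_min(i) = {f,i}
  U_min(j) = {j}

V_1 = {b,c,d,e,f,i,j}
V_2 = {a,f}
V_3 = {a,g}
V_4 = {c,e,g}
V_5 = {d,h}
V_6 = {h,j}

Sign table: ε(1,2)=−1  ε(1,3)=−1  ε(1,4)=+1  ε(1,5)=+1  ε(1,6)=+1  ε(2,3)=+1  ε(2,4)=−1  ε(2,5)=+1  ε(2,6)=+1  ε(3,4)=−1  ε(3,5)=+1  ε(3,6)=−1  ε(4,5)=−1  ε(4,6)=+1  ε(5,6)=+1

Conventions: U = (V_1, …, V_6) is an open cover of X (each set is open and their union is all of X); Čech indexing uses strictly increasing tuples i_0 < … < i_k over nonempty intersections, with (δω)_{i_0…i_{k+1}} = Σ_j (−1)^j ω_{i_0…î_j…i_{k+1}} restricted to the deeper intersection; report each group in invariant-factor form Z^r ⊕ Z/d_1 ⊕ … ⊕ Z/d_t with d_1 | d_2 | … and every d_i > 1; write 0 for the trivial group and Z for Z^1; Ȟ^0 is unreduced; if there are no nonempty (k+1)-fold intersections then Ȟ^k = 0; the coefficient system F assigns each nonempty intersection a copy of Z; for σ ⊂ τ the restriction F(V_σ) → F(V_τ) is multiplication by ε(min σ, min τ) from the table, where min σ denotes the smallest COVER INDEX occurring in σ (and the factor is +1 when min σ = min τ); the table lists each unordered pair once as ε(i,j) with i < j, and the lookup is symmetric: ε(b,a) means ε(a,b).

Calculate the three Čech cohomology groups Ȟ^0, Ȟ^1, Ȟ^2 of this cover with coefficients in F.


nonempty overlaps:
  V12={f} V14={c,e} V15={d} V16={j} V23={a} V34={g} V56={h}
C dims 6,7; δ0: rk 5, SNF 1^5
degree 0: 6−5−0 = 1 → Ȟ^0 ≅ Z
degree 1: 7−0−5 = 2 → Ȟ^1 ≅ Z^2
degree 2: 0−0−0 = 0 → Ȟ^2 ≅ 0

Ȟ^0 ≅ Z, Ȟ^1 ≅ Z^2, Ȟ^2 ≅ 0


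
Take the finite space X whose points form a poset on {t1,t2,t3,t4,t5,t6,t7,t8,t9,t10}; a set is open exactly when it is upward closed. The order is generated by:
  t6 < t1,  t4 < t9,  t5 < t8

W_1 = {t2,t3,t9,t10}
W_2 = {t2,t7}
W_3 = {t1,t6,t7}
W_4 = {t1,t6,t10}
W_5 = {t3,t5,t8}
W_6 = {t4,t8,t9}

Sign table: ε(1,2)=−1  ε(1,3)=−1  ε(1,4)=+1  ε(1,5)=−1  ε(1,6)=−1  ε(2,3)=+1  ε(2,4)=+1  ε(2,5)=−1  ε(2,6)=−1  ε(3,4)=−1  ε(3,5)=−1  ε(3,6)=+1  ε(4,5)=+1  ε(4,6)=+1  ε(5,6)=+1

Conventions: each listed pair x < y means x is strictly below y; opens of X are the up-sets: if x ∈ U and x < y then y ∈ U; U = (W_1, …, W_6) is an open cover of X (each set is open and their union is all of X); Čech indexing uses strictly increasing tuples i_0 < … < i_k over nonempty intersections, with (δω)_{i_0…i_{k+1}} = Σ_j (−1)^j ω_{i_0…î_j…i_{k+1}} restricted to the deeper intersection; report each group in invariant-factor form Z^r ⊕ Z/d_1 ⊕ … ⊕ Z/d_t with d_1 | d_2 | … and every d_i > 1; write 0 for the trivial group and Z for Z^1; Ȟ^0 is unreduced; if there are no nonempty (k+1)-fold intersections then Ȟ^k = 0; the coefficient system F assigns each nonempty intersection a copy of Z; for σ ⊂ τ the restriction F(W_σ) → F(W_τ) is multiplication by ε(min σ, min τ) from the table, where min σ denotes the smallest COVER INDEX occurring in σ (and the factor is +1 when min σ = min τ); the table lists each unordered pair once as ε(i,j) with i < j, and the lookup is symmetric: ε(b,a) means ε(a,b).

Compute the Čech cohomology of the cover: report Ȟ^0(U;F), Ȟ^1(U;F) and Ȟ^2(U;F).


Ȟ^0 = Z, Ȟ^1 = Z^2 and Ȟ^2 = 0

nonempty overlaps:
  W12={t2} W14={t10} W15={t3} W16={t9} W23={t7} W34={t1,t6} W56={t8}
C dims 6,7; δ0: rk 5, SNF 1^5
degree 0: 6−5−0 = 1 → Ȟ^0 ≅ Z
degree 1: 7−0−5 = 2 → Ȟ^1 ≅ Z^2
degree 2: 0−0−0 = 0 → Ȟ^2 ≅ 0


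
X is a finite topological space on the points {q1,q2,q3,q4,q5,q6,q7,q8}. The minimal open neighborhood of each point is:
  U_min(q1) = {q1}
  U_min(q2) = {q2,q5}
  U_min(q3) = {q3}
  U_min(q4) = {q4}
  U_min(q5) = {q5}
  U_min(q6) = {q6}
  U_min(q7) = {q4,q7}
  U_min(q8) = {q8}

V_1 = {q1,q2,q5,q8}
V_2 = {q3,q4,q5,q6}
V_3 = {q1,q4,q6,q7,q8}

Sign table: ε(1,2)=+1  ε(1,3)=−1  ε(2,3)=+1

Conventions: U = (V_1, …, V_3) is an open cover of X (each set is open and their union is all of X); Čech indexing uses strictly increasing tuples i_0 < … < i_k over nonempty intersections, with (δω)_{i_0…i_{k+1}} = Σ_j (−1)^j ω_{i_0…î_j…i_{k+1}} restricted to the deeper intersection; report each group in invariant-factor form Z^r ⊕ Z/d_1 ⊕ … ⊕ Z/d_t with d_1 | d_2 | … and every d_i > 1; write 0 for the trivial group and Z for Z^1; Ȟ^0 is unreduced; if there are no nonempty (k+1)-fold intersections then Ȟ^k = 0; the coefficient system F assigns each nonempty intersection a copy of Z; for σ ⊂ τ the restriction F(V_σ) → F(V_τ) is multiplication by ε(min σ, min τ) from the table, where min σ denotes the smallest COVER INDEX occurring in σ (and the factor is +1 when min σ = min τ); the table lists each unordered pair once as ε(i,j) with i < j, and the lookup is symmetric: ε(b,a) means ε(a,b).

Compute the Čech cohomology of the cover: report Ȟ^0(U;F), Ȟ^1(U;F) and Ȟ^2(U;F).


Ȟ^0(U;F) ≅ 0, Ȟ^1(U;F) ≅ Z/2, Ȟ^2(U;F) ≅ 0

nerve simplices:
  V12={q5} V13={q1,q8} V23={q4,q6}
C dims 3,3; δ0: rk 3, SNF 1^2·2
degree 0: 3−3−0 = 0 → Ȟ^0 ≅ 0
degree 1: 3−0−3 = 0 plus torsion [2] → Ȟ^1 ≅ Z/2
degree 2: 0−0−0 = 0 → Ȟ^2 ≅ 0


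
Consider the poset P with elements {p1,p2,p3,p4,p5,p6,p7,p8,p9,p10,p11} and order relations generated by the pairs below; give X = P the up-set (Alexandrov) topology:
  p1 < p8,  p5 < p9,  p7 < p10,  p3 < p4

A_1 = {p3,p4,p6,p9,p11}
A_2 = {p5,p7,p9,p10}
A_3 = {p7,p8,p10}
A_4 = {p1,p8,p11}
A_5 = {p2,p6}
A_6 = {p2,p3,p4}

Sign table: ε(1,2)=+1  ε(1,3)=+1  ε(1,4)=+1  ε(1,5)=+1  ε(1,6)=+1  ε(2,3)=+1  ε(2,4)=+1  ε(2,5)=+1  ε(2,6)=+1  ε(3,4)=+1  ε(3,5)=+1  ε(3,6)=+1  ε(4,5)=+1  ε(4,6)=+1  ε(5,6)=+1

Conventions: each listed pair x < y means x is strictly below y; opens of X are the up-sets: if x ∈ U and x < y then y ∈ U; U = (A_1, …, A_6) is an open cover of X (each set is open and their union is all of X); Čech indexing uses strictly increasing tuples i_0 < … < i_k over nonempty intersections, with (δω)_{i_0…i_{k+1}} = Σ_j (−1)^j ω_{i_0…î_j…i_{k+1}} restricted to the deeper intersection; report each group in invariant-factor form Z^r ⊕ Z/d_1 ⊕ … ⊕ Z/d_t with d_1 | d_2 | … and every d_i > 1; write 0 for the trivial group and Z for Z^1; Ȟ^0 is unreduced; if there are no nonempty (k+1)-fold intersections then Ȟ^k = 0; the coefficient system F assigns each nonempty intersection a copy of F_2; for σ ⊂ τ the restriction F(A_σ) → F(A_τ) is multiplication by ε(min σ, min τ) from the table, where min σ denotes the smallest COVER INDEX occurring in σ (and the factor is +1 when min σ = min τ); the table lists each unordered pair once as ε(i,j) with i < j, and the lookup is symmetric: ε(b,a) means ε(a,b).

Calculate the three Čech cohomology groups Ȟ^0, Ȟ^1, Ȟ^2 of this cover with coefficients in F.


nonempty overlaps:
  A12={p9} A14={p11} A15={p6} A16={p3,p4} A23={p7,p10} A34={p8} A56={p2}
C dims 6,7; δ0: rk_F2 5
degree 0: 6−5−0 = 1 → Ȟ^0 ≅ Z/2
degree 1: 7−0−5 = 2 → Ȟ^1 ≅ Z/2 ⊕ Z/2
degree 2: 0−0−0 = 0 → Ȟ^2 ≅ 0

Ȟ^0 = Z/2, Ȟ^1 = Z/2 ⊕ Z/2, Ȟ^2 = 0


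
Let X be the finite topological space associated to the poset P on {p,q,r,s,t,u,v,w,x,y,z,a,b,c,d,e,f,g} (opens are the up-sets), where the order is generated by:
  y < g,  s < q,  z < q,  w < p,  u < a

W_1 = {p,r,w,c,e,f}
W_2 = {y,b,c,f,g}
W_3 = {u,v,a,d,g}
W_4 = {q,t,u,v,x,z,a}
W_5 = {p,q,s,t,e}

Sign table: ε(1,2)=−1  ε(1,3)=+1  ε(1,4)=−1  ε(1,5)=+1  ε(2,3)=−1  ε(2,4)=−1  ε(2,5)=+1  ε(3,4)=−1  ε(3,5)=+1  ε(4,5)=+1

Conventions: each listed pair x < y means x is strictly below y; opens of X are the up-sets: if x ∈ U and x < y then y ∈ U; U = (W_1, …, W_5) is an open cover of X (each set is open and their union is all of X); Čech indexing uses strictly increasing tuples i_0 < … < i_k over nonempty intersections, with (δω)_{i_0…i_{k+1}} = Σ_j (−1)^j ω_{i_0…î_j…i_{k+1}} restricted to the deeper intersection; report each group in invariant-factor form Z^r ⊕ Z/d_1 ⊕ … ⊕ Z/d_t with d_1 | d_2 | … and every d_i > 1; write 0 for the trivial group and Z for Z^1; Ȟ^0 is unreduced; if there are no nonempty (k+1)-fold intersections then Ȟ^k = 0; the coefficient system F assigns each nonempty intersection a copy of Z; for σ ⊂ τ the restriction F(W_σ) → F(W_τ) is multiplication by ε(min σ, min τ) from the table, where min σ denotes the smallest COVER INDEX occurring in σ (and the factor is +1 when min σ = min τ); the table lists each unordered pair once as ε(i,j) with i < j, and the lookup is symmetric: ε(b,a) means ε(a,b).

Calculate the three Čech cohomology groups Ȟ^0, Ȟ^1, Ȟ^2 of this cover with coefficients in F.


nonempty overlaps:
  W12={c,f} W15={p,e} W23={g} W34={u,v,a} W45={q,t}
C dims 5,5; δ0: rk 5, SNF 1^4·2
degree 0: 5−5−0 = 0 → Ȟ^0 ≅ 0
degree 1: 5−0−5 = 0 plus torsion [2] → Ȟ^1 ≅ Z/2
degree 2: 0−0−0 = 0 → Ȟ^2 ≅ 0

Ȟ^0(U;F) ≅ 0, Ȟ^1(U;F) ≅ Z/2 and Ȟ^2(U;F) ≅ 0


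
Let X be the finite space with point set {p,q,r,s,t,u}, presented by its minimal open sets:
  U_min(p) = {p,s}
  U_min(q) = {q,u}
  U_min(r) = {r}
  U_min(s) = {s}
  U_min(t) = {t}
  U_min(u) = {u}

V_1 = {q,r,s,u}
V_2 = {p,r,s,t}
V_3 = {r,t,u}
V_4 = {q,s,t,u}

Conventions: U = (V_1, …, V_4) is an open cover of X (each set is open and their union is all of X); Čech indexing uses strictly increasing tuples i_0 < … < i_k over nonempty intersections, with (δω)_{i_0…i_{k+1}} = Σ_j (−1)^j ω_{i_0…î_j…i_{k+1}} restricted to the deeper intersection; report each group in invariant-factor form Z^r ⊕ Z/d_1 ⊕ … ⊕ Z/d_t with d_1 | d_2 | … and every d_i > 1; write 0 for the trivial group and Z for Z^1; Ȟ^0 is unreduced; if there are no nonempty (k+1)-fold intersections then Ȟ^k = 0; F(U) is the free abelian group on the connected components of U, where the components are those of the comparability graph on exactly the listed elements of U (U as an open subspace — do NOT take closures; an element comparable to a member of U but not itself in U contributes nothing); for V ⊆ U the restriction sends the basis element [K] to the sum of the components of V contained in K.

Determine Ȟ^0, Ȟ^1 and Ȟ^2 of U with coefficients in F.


nonempty intersections:
  V12={r,s} V13={r,u} V14={q,s,u} V23={r,t} V24={s,t} V34={t,u}
  V123={r} V124={s} V134={u} V234={t}
components per intersection:
  V1: {q,u} {r} {s}
  V2: {p,s} {r} {t}
  V3: {r} {t} {u}
  V4: {q,u} {s} {t}
  V12: {r} {s}
  V13: {r} {u}
  V14: {q,u} {s}
  V23: {r} {t}
  V24: {s} {t}
  V34: {t} {u}
  V123: {r}
  V124: {s}
  V134: {u}
  V234: {t}
C dims 12,12,4; δ0: rk 8, SNF 1^8; δ1: rk 4, SNF 1^4
Ȟ^0: (12−8)−0=4 ⇒ Z^4
Ȟ^1: (12−4)−8=0 ⇒ 0
Ȟ^2: (4−0)−4=0 ⇒ 0

Ȟ^0(U;F) ≅ Z^4, Ȟ^1(U;F) ≅ 0, Ȟ^2(U;F) ≅ 0


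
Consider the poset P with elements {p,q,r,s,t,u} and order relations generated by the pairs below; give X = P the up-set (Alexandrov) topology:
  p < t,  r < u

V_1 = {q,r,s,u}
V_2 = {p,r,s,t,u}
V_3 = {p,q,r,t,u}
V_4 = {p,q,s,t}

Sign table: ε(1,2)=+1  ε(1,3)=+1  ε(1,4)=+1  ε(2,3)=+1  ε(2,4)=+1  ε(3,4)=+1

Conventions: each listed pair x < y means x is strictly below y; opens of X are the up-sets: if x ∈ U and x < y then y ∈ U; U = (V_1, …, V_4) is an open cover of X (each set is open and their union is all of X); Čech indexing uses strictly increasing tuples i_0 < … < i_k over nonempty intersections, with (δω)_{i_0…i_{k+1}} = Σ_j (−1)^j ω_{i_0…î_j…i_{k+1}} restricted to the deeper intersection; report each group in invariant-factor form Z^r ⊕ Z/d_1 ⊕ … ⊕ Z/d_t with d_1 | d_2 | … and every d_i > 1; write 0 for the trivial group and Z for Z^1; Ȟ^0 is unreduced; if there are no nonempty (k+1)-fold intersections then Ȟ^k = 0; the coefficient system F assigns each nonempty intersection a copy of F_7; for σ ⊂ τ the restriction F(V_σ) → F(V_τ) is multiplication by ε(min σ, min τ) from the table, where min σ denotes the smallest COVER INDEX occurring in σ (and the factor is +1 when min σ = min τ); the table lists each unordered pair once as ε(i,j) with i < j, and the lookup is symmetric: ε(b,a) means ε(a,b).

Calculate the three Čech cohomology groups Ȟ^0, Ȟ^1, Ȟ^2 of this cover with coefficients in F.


Ȟ^0 = Z/7, Ȟ^1 = 0 and Ȟ^2 = Z/7

nerve of the cover:
  V12={r,s,u} V13={q,r,u} V14={q,s} V23={p,r,t,u} V24={p,s,t} V34={p,q,t}
  V123={r,u} V124={s} V134={q} V234={p,t}
C dims 4,6,4; δ0: rk_F7 3; δ1: rk_F7 3
Ȟ^0 = (4 − 3) − 0 = 1, so Ȟ^0 ≅ Z/7
Ȟ^1 = (6 − 3) − 3 = 0, so Ȟ^1 ≅ 0
Ȟ^2 = (4 − 0) − 3 = 1, so Ȟ^2 ≅ Z/7


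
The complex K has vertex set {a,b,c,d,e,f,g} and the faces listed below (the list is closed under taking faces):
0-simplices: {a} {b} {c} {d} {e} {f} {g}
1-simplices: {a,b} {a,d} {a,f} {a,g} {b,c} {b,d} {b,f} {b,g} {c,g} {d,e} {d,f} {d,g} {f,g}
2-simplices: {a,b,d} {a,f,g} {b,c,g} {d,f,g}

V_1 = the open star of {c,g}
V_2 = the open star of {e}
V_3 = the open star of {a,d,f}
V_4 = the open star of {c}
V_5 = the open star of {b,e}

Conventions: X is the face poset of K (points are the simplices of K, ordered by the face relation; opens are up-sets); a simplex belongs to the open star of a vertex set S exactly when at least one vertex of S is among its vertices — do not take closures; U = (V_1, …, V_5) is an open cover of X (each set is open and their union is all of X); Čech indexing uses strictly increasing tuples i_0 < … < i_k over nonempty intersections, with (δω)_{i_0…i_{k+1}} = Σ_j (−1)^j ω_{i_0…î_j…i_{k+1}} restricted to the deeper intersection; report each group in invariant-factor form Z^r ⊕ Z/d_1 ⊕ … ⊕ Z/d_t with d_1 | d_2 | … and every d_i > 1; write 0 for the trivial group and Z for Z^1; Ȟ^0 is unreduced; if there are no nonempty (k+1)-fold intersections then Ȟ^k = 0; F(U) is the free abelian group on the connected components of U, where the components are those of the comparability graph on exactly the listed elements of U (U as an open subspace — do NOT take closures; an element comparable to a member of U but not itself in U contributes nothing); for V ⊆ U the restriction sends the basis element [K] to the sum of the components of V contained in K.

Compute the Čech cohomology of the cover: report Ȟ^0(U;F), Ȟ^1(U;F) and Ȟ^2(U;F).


Ȟ^0 ≅ Z, Ȟ^1 ≅ Z^2, Ȟ^2 ≅ 0

nerve of the cover:
  V1={{c},{g},{a,g},{b,c},{b,g},{c,g},{d,g},{f,g},{a,f,g},{b,c,g},{d,f,g}} V2={{e},{d,e}} V3={{a},{d},{f},{a,b},{a,d},{a,f},{a,g},{b,d},{b,f},{d,e},{d,f},{d,g},{f,g},{a,b,d},{a,f,g},{d,f,g}} V4={{c},{b,c},{c,g},{b,c,g}} V5={{b},{e},{a,b},{b,c},{b,d},{b,f},{b,g},{d,e},{a,b,d},{b,c,g}}
  V13={{a,g},{d,g},{f,g},{a,f,g},{d,f,g}} V14={{c},{b,c},{c,g},{b,c,g}} V15={{b,c},{b,g},{b,c,g}} V23={{d,e}} V25={{e},{d,e}} V35={{a,b},{b,d},{b,f},{d,e},{a,b,d}} V45={{b,c},{b,c,g}}
  V145={{b,c},{b,c,g}} V235={{d,e}}
components per intersection:
  V1: {{c},{g},{a,g},{b,c},{b,g},{c,g},{d,g},{f,g},{a,f,g},{b,c,g},{d,f,g}}
  V2: {{e},{d,e}}
  V3: {{a},{d},{f},{a,b},{a,d},{a,f},{a,g},{b,d},{b,f},{d,e},{d,f},{d,g},{f,g},{a,b,d},{a,f,g},{d,f,g}}
  V4: {{c},{b,c},{c,g},{b,c,g}}
  V5: {{b},{a,b},{b,c},{b,d},{b,f},{b,g},{a,b,d},{b,c,g}} {{e},{d,e}}
  V13: {{a,g},{d,g},{f,g},{a,f,g},{d,f,g}}
  V14: {{c},{b,c},{c,g},{b,c,g}}
  V15: {{b,c},{b,g},{b,c,g}}
  V23: {{d,e}}
  V25: {{e},{d,e}}
  V35: {{a,b},{b,d},{a,b,d}} {{b,f}} {{d,e}}
  V45: {{b,c},{b,c,g}}
  V145: {{b,c},{b,c,g}}
  V235: {{d,e}}
C dims 6,9,2; δ0: rk 5, SNF 1^5; δ1: rk 2, SNF 1^2
Ȟ^0 = (6 − 5) − 0 = 1, so Ȟ^0 ≅ Z
Ȟ^1 = (9 − 2) − 5 = 2, so Ȟ^1 ≅ Z^2
Ȟ^2 = (2 − 0) − 2 = 0, so Ȟ^2 ≅ 0


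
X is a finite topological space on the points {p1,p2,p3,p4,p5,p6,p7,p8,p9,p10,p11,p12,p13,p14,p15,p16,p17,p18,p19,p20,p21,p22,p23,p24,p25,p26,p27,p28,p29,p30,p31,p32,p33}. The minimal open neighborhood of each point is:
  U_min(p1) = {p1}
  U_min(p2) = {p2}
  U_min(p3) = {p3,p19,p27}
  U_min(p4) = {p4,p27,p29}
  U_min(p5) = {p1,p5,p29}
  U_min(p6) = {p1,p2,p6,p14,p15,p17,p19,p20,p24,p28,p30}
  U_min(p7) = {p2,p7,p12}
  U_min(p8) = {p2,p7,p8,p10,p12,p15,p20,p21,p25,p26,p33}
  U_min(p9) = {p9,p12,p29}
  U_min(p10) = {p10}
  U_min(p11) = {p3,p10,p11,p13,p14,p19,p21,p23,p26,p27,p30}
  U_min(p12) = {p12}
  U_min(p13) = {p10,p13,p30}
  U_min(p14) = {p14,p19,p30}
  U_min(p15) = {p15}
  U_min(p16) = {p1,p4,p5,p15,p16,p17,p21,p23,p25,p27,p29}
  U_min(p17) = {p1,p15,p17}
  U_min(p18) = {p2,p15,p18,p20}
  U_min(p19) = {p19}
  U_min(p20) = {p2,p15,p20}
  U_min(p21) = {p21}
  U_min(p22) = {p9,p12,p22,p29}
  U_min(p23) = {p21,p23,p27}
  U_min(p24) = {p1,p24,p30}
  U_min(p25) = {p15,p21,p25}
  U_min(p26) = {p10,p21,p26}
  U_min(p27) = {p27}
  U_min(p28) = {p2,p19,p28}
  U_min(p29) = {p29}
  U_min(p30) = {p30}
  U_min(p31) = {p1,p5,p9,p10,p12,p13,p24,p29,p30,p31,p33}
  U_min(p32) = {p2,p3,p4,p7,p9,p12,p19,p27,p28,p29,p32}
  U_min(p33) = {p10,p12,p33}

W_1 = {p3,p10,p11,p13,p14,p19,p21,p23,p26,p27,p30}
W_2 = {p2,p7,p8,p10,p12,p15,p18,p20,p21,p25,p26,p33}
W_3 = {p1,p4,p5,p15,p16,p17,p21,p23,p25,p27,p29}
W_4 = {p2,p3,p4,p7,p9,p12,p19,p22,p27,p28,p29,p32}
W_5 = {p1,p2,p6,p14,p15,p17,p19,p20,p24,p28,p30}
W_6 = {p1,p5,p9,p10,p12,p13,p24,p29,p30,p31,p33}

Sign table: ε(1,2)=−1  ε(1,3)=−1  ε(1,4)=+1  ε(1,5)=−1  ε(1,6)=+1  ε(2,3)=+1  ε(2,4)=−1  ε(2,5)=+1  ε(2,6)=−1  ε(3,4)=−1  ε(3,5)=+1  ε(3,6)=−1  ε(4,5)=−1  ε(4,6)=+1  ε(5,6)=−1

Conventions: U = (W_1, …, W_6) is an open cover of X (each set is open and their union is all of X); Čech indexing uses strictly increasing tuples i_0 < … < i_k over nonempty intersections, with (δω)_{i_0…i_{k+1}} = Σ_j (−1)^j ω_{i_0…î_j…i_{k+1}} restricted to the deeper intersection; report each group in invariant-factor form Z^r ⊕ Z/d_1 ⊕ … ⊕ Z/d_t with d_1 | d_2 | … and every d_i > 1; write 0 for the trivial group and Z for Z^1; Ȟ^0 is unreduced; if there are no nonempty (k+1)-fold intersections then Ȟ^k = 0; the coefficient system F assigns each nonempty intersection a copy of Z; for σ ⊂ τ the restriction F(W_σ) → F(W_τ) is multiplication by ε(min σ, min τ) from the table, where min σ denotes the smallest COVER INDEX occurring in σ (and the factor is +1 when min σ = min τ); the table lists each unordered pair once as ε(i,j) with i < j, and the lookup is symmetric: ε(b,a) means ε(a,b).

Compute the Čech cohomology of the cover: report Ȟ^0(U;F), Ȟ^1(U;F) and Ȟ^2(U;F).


Ȟ^0 ≅ Z, Ȟ^1 ≅ 0, Ȟ^2 ≅ Z/2

nonempty intersections:
  W12={p10,p21,p26} W13={p21,p23,p27} W14={p3,p19,p27} W15={p14,p19,p30} W16={p10,p13,p30} W23={p15,p21,p25} W24={p2,p7,p12} W25={p2,p15,p20} W26={p10,p12,p33} W34={p4,p27,p29} W35={p1,p15,p17} W36={p1,p5,p29} W45={p2,p19,p28} W46={p9,p12,p29} W56={p1,p24,p30}
  W123={p21} W126={p10} W134={p27} W145={p19} W156={p30} W235={p15} W245={p2} W246={p12} W346={p29} W356={p1}
C dims 6,15,10; δ0: rk 5, SNF 1^5; δ1: rk 10, SNF 1^9·2
Ȟ^0: (6−5)−0=1 ⇒ Z
Ȟ^1: (15−10)−5=0 ⇒ 0
Ȟ^2: (10−0)−10=0 plus torsion [2] ⇒ Z/2


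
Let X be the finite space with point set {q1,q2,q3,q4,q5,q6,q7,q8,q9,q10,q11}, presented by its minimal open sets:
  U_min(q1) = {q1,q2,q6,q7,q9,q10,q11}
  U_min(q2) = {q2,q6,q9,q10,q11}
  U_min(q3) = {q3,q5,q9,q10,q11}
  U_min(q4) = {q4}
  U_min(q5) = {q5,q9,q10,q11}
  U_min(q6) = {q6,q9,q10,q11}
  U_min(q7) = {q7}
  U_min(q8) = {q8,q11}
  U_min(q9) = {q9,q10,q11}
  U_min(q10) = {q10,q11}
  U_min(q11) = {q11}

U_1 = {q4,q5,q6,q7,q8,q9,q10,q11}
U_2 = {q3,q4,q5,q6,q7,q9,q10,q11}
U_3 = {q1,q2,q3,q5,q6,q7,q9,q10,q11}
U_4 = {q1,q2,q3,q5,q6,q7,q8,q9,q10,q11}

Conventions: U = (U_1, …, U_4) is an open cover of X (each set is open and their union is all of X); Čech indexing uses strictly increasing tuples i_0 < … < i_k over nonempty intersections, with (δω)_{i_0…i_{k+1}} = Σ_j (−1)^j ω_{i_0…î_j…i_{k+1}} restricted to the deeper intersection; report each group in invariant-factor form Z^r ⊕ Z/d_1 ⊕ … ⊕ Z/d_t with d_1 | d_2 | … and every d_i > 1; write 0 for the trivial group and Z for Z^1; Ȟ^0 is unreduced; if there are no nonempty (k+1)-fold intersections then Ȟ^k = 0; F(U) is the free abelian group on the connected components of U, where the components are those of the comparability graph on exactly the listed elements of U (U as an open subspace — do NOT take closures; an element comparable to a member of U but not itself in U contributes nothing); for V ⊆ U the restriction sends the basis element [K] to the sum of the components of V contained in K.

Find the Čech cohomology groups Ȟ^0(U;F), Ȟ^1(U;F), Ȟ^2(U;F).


intersection data:
  U12={q4,q5,q6,q7,q9,q10,q11} U13={q5,q6,q7,q9,q10,q11} U14={q5,q6,q7,q8,q9,q10,q11} U23={q3,q5,q6,q7,q9,q10,q11} U24={q3,q5,q6,q7,q9,q10,q11} U34={q1,q2,q3,q5,q6,q7,q9,q10,q11}
  U123={q5,q6,q7,q9,q10,q11} U124={q5,q6,q7,q9,q10,q11} U134={q5,q6,q7,q9,q10,q11} U234={q3,q5,q6,q7,q9,q10,q11}
  U1234={q5,q6,q7,q9,q10,q11}
components per intersection:
  U1: {q4} {q5,q6,q8,q9,q10,q11} {q7}
  U2: {q3,q5,q6,q9,q10,q11} {q4} {q7}
  U3: {q1,q2,q3,q5,q6,q7,q9,q10,q11}
  U4: {q1,q2,q3,q5,q6,q7,q8,q9,q10,q11}
  U12: {q4} {q5,q6,q9,q10,q11} {q7}
  U13: {q5,q6,q9,q10,q11} {q7}
  U14: {q5,q6,q8,q9,q10,q11} {q7}
  U23: {q3,q5,q6,q9,q10,q11} {q7}
  U24: {q3,q5,q6,q9,q10,q11} {q7}
  U34: {q1,q2,q3,q5,q6,q7,q9,q10,q11}
  U123: {q5,q6,q9,q10,q11} {q7}
  U124: {q5,q6,q9,q10,q11} {q7}
  U134: {q5,q6,q9,q10,q11} {q7}
  U234: {q3,q5,q6,q9,q10,q11} {q7}
  U1234: {q5,q6,q9,q10,q11} {q7}
C dims 8,12,8,2; δ0: rk 6, SNF 1^6; δ1: rk 6, SNF 1^6; δ2: rk 2, SNF 1^2
Ȟ^0 = (8 − 6) − 0 = 2, so Ȟ^0 ≅ Z^2
Ȟ^1 = (12 − 6) − 6 = 0, so Ȟ^1 ≅ 0
Ȟ^2 = (8 − 2) − 6 = 0, so Ȟ^2 ≅ 0

Ȟ^0(U;F) ≅ Z^2; Ȟ^1(U;F) ≅ 0; Ȟ^2(U;F) ≅ 0


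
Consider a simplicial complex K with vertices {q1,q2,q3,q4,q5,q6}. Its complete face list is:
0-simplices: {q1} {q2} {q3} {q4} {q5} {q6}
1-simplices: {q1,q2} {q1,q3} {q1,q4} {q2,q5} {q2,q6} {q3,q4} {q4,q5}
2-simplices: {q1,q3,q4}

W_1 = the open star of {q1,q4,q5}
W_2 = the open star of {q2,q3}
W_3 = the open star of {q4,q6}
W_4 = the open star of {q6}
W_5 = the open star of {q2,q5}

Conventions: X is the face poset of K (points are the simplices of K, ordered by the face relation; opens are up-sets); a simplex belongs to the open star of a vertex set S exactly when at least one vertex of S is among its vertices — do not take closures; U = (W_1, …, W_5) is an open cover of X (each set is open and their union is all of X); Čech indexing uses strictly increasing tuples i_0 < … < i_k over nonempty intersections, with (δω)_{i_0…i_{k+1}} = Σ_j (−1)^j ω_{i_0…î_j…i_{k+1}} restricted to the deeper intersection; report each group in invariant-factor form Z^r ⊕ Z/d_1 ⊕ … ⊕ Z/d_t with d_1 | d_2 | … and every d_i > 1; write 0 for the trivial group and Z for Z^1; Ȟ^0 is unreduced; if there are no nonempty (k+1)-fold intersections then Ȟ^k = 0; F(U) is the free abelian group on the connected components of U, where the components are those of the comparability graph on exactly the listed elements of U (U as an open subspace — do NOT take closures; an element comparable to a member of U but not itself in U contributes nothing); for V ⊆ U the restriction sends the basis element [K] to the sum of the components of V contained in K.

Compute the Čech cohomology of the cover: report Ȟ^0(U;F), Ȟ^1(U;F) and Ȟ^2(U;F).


intersection data:
  W1={{q1},{q4},{q5},{q1,q2},{q1,q3},{q1,q4},{q2,q5},{q3,q4},{q4,q5},{q1,q3,q4}} W2={{q2},{q3},{q1,q2},{q1,q3},{q2,q5},{q2,q6},{q3,q4},{q1,q3,q4}} W3={{q4},{q6},{q1,q4},{q2,q6},{q3,q4},{q4,q5},{q1,q3,q4}} W4={{q6},{q2,q6}} W5={{q2},{q5},{q1,q2},{q2,q5},{q2,q6},{q4,q5}}
  W12={{q1,q2},{q1,q3},{q2,q5},{q3,q4},{q1,q3,q4}} W13={{q4},{q1,q4},{q3,q4},{q4,q5},{q1,q3,q4}} W15={{q5},{q1,q2},{q2,q5},{q4,q5}} W23={{q2,q6},{q3,q4},{q1,q3,q4}} W24={{q2,q6}} W25={{q2},{q1,q2},{q2,q5},{q2,q6}} W34={{q6},{q2,q6}} W35={{q2,q6},{q4,q5}} W45={{q2,q6}}
  W123={{q3,q4},{q1,q3,q4}} W125={{q1,q2},{q2,q5}} W135={{q4,q5}} W234={{q2,q6}} W235={{q2,q6}} W245={{q2,q6}} W345={{q2,q6}}
  W2345={{q2,q6}}
components per intersection:
  W1: {{q1},{q4},{q5},{q1,q2},{q1,q3},{q1,q4},{q2,q5},{q3,q4},{q4,q5},{q1,q3,q4}}
  W2: {{q2},{q1,q2},{q2,q5},{q2,q6}} {{q3},{q1,q3},{q3,q4},{q1,q3,q4}}
  W3: {{q4},{q1,q4},{q3,q4},{q4,q5},{q1,q3,q4}} {{q6},{q2,q6}}
  W4: {{q6},{q2,q6}}
  W5: {{q2},{q5},{q1,q2},{q2,q5},{q2,q6},{q4,q5}}
  W12: {{q1,q2}} {{q1,q3},{q3,q4},{q1,q3,q4}} {{q2,q5}}
  W13: {{q4},{q1,q4},{q3,q4},{q4,q5},{q1,q3,q4}}
  W15: {{q5},{q2,q5},{q4,q5}} {{q1,q2}}
  W23: {{q2,q6}} {{q3,q4},{q1,q3,q4}}
  W24: {{q2,q6}}
  W25: {{q2},{q1,q2},{q2,q5},{q2,q6}}
  W34: {{q6},{q2,q6}}
  W35: {{q2,q6}} {{q4,q5}}
  W45: {{q2,q6}}
  W123: {{q3,q4},{q1,q3,q4}}
  W125: {{q1,q2}} {{q2,q5}}
  W135: {{q4,q5}}
  W234: {{q2,q6}}
  W235: {{q2,q6}}
  W245: {{q2,q6}}
  W345: {{q2,q6}}
  W2345: {{q2,q6}}
C dims 7,14,8,1; δ0: rk 6, SNF 1^6; δ1: rk 7, SNF 1^7; δ2: rk 1, SNF 1^1
Ȟ^0 = (7 − 6) − 0 = 1, so Ȟ^0 ≅ Z
Ȟ^1 = (14 − 7) − 6 = 1, so Ȟ^1 ≅ Z
Ȟ^2 = (8 − 1) − 7 = 0, so Ȟ^2 ≅ 0

Ȟ^0(U;F) ≅ Z,  Ȟ^1(U;F) ≅ Z,  Ȟ^2(U;F) ≅ 0


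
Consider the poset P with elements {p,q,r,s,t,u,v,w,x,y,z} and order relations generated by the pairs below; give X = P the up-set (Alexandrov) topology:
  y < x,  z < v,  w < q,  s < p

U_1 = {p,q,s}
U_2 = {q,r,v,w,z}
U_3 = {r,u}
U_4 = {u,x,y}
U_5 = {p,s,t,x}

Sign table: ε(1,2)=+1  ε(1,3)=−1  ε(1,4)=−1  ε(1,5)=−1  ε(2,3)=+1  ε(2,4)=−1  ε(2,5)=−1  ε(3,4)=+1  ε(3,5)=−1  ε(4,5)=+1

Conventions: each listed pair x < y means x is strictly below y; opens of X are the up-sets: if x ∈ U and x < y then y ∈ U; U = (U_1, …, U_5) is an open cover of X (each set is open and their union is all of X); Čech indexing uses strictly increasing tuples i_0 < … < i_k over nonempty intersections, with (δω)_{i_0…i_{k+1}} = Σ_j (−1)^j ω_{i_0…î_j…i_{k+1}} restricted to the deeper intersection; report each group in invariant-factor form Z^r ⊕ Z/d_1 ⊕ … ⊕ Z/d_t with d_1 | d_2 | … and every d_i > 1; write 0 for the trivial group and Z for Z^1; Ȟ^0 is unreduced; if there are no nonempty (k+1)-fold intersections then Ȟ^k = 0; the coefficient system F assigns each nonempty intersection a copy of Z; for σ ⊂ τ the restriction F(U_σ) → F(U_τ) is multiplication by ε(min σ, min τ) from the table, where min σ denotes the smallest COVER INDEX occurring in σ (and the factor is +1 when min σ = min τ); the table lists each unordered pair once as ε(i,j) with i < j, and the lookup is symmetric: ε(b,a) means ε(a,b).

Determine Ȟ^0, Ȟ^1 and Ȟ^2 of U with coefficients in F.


Ȟ^0(U;F) ≅ 0; Ȟ^1(U;F) ≅ Z/2; Ȟ^2(U;F) ≅ 0

intersection data:
  U12={q} U15={p,s} U23={r} U34={u} U45={x}
C dims 5,5; δ0: rk 5, SNF 1^4·2
Ȟ^0 = (5 − 5) − 0 = 0, so Ȟ^0 ≅ 0
Ȟ^1 = (5 − 0) − 5 = 0 plus torsion [2], so Ȟ^1 ≅ Z/2
Ȟ^2 = (0 − 0) − 0 = 0, so Ȟ^2 ≅ 0
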